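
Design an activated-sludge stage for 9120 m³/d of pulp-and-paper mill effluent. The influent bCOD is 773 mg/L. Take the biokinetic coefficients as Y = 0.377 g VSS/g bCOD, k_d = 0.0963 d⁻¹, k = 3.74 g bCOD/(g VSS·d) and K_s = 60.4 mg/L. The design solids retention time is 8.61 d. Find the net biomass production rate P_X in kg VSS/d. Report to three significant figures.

P_X ≈ 1430 kg VSS/d

Effluent substrate depends only on kinetics and SRT: S = K_s(1 + k_d θ_c) / [θ_c(Yk − k_d) − 1] = 60.4 × (1 + 0.0963 × 8.61) / [8.61 × (0.377 × 3.74 − 0.0963) − 1] = 110.5 / 10.31 = 10.72 mg/L.
The observed yield is Y_obs = Y/(1 + k_d·θ_c) = 0.377 / (1 + 0.0963 × 8.61) = 0.377 / 1.829 = 0.2061 g VSS per g bCOD removed.
Q·(S₀ − S) = 9120 × (773 − 10.7) × 10⁻³ = 6952 kg/d removed.
P_X = Y_obs · Q(S₀ − S) = 0.2061 × 6952 = 1433 kg VSS/d.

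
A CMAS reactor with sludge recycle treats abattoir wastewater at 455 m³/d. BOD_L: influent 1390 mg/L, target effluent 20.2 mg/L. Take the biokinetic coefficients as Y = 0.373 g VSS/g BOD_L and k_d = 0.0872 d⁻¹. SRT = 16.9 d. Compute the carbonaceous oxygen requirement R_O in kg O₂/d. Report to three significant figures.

Correct the yield for decay: Y_obs = Y/(1 + k_d θ_c) = 0.373 / (1 + 0.0872 × 16.9) = 0.373 / 2.474 = 0.1508.
Q·(S₀ − S) = 455 × (1390 − 20.2) × 10⁻³ = 623.3 kg/d removed.
P_X = Y_obs·Q·(S₀ − S) = 0.1508 × 623.3 = 93.98 kg VSS/d.
Carbonaceous O₂ demand = substrate oxidised − cell-mass equivalent = 623.3 − 1.42 × 93.98 = 489.8 kg O₂/d.

R_O ≈ 490 kg O₂/d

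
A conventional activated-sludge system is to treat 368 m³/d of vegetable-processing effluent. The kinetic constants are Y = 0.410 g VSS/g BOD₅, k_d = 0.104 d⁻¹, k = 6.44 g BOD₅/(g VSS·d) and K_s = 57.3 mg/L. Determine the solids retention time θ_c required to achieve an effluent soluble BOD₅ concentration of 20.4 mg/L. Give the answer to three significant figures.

θ_c ≈ 1.70 d

From 1/θ_c = Y·k·S/(K_s + S) − k_d: Y·k·S/(K_s+S) = 0.410 × 6.44 × 20.4 / (57.3 + 20.4) = 0.6932 d⁻¹.
1/θ_c = 0.6932 − 0.104 = 0.5892 d⁻¹, so θ_c = 1.697 d.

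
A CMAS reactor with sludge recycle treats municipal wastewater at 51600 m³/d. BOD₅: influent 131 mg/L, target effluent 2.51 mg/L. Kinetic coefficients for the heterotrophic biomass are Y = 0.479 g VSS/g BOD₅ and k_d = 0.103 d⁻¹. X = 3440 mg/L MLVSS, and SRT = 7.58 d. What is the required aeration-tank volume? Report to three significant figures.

Rearranging the biomass balance for a CMAS with decay, V = Y·Q·ΔS·θ_c / [X·(1+k_d θ_c)] = 0.479 × 51600 × (131 − 2.51) × 7.58 / [3440 × (1 + 0.103 × 7.58)] = 2.41×10^7 / 6126 = 3930 m³.

V ≈ 3930 m³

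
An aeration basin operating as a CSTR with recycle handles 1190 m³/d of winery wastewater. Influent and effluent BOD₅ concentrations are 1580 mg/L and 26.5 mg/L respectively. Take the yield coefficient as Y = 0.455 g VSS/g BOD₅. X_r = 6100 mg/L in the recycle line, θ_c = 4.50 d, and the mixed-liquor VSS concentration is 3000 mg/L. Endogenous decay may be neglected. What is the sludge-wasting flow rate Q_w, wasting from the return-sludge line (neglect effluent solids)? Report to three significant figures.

With k_d = 0 the design equation reduces to V = Y Q (S₀−S) θ_c / X = 0.455 × 1190 × (1580 − 26.5) × 4.50 / 3000 = 1262 m³.
Wasting from the return line (neglecting effluent solids): Q_w = V·X / (θ_c·X_r) = 1262 × 3000 / (4.50 × 6100) = 137.9 m³/d.

Q_w ≈ 138 m³/d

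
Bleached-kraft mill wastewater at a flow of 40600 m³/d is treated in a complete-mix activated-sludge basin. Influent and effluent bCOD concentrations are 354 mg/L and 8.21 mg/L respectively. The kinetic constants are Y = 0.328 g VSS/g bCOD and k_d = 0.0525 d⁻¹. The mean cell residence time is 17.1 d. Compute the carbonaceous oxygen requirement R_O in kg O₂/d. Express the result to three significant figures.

Correct the yield for decay: Y_obs = Y/(1 + k_d θ_c) = 0.328 / (1 + 0.0525 × 17.1) = 0.328 / 1.898 = 0.1728.
Q·(S₀ − S) = 40600 × (354 − 8.21) × 10⁻³ = 14039 kg/d removed.
Biomass synthesised: P_X = Y_obs × 14039 = 2426 kg VSS/d.
R_O = Q·(S₀ − S) − 1.42·P_X = 14039 − 1.42 × 2426 = 10593 kg O₂/d.

R_O ≈ 10600 kg O₂/d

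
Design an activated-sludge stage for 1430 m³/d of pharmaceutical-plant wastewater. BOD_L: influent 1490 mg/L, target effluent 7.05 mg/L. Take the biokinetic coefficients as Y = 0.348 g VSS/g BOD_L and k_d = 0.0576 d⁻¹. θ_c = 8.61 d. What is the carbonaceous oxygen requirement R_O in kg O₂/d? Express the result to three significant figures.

R_O ≈ 1420 kg O₂/d

Correct the yield for decay: Y_obs = Y/(1 + k_d θ_c) = 0.348 / (1 + 0.0576 × 8.61) = 0.348 / 1.496 = 0.2326.
Substrate removed = Q·(S₀ − S) = 1430 m³/d × (1490 − 7.05) g/m³ = 2.12×10^6 g/d = 2121 kg/d.
Net sludge production P_X = 0.2326 × 2121 = 493.3 kg VSS/d.
Carbonaceous O₂ demand = substrate oxidised − cell-mass equivalent = 2121 − 1.42 × 493.3 = 1420 kg O₂/d.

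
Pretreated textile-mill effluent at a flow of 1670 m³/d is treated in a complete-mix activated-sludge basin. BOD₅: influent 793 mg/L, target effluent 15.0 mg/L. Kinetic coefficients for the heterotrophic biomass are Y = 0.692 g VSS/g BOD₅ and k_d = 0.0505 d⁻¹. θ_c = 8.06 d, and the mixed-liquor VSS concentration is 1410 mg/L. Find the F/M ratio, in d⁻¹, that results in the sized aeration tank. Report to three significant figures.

F/M ≈ 0.257 d⁻¹

Rearranging the biomass balance for a CMAS with decay, V = Y·Q·ΔS·θ_c / [X·(1+k_d θ_c)] = 0.692 × 1670 × (793 − 15.0) × 8.06 / [1410 × (1 + 0.0505 × 8.06)] = 7.25×10^6 / 1984 = 3653 m³.
F/M = Q·S₀ / (V·X) = 1670 × 793 / (3653 × 1410) = 0.2571 g BOD₅·(g VSS·d)⁻¹.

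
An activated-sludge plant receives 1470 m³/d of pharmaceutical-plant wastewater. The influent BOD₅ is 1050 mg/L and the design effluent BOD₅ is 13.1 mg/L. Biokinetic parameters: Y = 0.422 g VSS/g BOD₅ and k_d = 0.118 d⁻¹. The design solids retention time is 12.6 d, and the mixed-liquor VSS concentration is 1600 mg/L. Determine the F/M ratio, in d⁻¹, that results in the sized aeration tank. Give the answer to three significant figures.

F/M ≈ 0.474 d⁻¹

Rearranging the biomass balance for a CMAS with decay, V = Y·Q·ΔS·θ_c / [X·(1+k_d θ_c)] = 0.422 × 1470 × (1050 − 13.1) × 12.6 / [1600 × (1 + 0.118 × 12.6)] = 8.1×10^6 / 3979 = 2037 m³.
Food-to-microorganism ratio F/M = Q S₀ / (V X) = 1470 × 1050 / (2037 × 1600) = 0.4736 d⁻¹.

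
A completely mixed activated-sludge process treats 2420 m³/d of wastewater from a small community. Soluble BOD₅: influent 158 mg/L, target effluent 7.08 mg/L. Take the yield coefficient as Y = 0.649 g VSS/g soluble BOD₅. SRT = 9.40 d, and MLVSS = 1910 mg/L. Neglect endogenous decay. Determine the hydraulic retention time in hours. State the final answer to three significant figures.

τ ≈ 11.6 h

Biomass mass balance (decay neglected): V·X = Y·Q·(S₀ − S)·θ_c, so V = 0.649 × 2420 × (158 − 7.08) × 9.40 / 1910 = 1167 m³.
HRT = V/Q = 1167 m³ / 2420 m³·d⁻¹ = 0.4820 d × 24 = 11.57 h.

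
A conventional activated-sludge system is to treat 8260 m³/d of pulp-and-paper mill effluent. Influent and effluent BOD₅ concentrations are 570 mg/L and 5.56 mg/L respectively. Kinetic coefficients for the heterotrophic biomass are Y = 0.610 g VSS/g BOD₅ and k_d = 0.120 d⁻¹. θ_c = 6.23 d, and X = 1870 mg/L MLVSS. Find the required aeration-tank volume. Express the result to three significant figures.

V ≈ 5420 m³

Steady-state biomass mass balance: V·X·(1 + k_d·θ_c) = Y·Q·(S₀ − S)·θ_c, so V = 0.610 × 8260 × (570 − 5.56) × 6.23 / [1870 × (1 + 0.120 × 6.23)] = 1.77×10^7 / 3268 = 5422 m³.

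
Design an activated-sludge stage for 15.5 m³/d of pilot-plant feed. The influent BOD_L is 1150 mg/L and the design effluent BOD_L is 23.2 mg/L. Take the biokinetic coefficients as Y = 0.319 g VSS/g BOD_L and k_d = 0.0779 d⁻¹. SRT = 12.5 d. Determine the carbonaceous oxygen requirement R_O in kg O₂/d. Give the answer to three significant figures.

R_O ≈ 13.5 kg O₂/d

Correct the yield for decay: Y_obs = Y/(1 + k_d θ_c) = 0.319 / (1 + 0.0779 × 12.5) = 0.319 / 1.974 = 0.1616.
Q·(S₀ − S) = 15.5 × (1150 − 23.2) × 10⁻³ = 17.47 kg/d removed.
P_X = Y_obs·Q·(S₀ − S) = 0.1616 × 17.47 = 2.823 kg VSS/d.
R_O = Q·ΔS − 1.42 P_X = 17.47 − 4.008 = 13.46 kg O₂/d.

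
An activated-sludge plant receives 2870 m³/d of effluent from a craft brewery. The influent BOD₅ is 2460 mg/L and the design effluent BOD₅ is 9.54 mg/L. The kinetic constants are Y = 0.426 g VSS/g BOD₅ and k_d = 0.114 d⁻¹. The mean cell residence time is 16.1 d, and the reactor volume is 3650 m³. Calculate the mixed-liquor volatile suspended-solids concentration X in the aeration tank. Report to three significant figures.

X ≈ 4660 mg/L

From V·X·(1 + k_d·θ_c) = Y·Q·(S₀ − S)·θ_c: X = 0.426 × 2870 × (2460 − 9.54) × 16.1 / [3650 × (1 + 0.114 × 16.1)] = 4661 mg/L.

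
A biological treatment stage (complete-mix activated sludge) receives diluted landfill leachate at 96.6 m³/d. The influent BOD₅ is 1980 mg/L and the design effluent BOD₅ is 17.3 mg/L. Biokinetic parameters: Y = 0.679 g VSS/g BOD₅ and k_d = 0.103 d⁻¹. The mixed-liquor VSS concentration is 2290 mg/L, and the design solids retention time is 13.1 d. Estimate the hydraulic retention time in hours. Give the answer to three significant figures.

τ ≈ 77.9 h

Steady-state biomass mass balance: V·X·(1 + k_d·θ_c) = Y·Q·(S₀ − S)·θ_c, so V = 0.679 × 96.6 × (1980 − 17.3) × 13.1 / [2290 × (1 + 0.103 × 13.1)] = 1.69×10^6 / 5380 = 313.5 m³.
Hydraulic retention time τ = V/Q = 313.5 / 96.6 = 3.245 d = 77.88 h.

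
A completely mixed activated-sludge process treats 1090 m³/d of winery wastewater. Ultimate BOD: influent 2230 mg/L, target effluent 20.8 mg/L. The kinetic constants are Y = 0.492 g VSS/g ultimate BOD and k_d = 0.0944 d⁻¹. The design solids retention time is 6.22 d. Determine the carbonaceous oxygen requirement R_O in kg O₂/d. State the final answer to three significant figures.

R_O ≈ 1350 kg O₂/d

Y_obs = Y / (1 + k_d θ_c) = 0.492 / (1 + 0.0944 × 6.22) = 0.492 / 1.587 = 0.3100.
Mass of ultimate BOD removed per day: Q(S₀ − S) = 1090 × 2209 g/m³ = 2408 kg/d.
Net sludge production P_X = 0.3100 × 2408 = 746.5 kg VSS/d.
R_O = Q·ΔS − 1.42 P_X = 2408 − 1060 = 1348 kg O₂/d.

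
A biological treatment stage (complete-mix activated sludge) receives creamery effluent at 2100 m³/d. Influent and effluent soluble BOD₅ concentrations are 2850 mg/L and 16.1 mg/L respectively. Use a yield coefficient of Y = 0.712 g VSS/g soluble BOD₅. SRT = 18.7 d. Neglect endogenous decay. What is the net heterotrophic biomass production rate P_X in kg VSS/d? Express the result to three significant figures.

P_X ≈ 4240 kg VSS/d

Since k_d ≈ 0, Y_obs = Y = 0.712 g VSS/g soluble BOD₅.
Q·(S₀ − S) = 2100 × (2850 − 16.1) × 10⁻³ = 5951 kg/d removed.
P_X = Y_obs · Q(S₀ − S) = 0.7120 × 5951 = 4237 kg VSS/d.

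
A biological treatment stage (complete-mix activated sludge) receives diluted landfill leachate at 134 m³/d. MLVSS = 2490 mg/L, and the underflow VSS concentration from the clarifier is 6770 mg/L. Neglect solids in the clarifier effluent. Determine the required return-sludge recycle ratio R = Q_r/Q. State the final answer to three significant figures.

R = Q_r/Q = X/(X_r − X) = 2490 / (6770 − 2490) = 0.5818.

R ≈ 0.582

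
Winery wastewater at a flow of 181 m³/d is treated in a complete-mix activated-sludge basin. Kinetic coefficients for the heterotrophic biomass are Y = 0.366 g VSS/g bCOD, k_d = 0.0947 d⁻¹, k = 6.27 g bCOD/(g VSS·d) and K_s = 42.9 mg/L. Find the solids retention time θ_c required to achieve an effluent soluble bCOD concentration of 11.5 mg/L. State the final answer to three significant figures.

At the target effluent, Y k S/(K_s+S) = 0.366×6.27×11.5/54.40 = 0.4851 d⁻¹.
θ_c = 1/(μ − k_d) = 1/(0.4851 − 0.0947) = 1/0.3904 = 2.561 d.

θ_c ≈ 2.56 d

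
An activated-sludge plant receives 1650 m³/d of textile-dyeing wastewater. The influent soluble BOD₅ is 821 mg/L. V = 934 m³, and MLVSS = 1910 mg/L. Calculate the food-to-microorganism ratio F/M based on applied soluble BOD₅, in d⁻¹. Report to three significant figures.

F/M ≈ 0.759 d⁻¹

F/M = Q·S₀ / (V·X) = 1650 × 821 / (934.0 × 1910) = 0.7594 g soluble BOD₅·(g VSS·d)⁻¹.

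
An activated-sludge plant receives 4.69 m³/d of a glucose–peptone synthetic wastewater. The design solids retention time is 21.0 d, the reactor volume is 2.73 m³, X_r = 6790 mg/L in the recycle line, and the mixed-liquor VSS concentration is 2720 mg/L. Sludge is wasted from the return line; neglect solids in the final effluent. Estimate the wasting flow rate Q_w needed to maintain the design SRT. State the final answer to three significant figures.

Q_w ≈ 0.0521 m³/d

Q_w = (V·X)/(θ_c X_r) = 2.730 × 2720 / (21.0 × 6790) = 0.05208 m³/d.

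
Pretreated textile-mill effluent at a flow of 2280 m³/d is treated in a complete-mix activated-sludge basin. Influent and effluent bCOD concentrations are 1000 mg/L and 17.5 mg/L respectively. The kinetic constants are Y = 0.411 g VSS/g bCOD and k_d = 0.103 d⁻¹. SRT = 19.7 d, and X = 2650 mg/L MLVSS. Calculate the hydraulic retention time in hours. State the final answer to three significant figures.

Rearranging the biomass balance for a CMAS with decay, V = Y·Q·ΔS·θ_c / [X·(1+k_d θ_c)] = 0.411 × 2280 × (1000 − 17.5) × 19.7 / [2650 × (1 + 0.103 × 19.7)] = 1.81×10^7 / 8027 = 2260 m³.
Hydraulic retention time τ = V/Q = 2260 / 2280 = 0.9910 d = 23.78 h.

τ ≈ 23.8 h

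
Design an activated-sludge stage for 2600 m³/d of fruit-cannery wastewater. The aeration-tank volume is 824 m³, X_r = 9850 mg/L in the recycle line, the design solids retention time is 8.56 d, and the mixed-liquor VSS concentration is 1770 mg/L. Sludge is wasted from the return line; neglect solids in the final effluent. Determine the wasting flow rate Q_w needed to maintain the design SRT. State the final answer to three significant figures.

Q_w ≈ 17.3 m³/d

Q_w = (V·X)/(θ_c X_r) = 824.0 × 1770 / (8.56 × 9850) = 17.30 m³/d.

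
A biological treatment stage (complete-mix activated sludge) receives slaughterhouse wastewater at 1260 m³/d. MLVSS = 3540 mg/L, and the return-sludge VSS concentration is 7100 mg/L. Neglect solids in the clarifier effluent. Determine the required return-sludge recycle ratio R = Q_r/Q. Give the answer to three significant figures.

Mass balance around the secondary clarifier (neglecting effluent solids): R = X / (X_r − X) = 3540 / (7100 − 3540) = 0.9944.

R ≈ 0.994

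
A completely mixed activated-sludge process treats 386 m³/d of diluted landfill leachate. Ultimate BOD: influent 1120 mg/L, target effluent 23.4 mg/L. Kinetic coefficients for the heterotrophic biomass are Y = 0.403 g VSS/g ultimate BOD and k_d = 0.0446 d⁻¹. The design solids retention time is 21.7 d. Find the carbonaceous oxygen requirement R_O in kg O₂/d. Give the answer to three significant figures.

R_O ≈ 300 kg O₂/d

The observed yield is Y_obs = Y/(1 + k_d·θ_c) = 0.403 / (1 + 0.0446 × 21.7) = 0.403 / 1.968 = 0.2048 g VSS per g ultimate BOD removed.
Mass of ultimate BOD removed per day: Q(S₀ − S) = 386 × 1097 g/m³ = 423.3 kg/d.
P_X = Y_obs·Q·(S₀ − S) = 0.2048 × 423.3 = 86.69 kg VSS/d.
R_O = Q·(S₀ − S) − 1.42·P_X = 423.3 − 1.42 × 86.69 = 300.2 kg O₂/d.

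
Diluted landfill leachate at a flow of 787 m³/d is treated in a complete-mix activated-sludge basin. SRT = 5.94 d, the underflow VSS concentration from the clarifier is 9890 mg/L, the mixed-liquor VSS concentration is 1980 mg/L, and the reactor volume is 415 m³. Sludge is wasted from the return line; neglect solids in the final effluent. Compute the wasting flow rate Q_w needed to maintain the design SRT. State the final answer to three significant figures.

Q_w ≈ 14.0 m³/d

θ_c = V·X/(Q_w·X_r) when wasting from the recycle, so Q_w = V·X/(θ_c·X_r) = 415.0 × 1980 / (5.94 × 9890) = 13.99 m³/d.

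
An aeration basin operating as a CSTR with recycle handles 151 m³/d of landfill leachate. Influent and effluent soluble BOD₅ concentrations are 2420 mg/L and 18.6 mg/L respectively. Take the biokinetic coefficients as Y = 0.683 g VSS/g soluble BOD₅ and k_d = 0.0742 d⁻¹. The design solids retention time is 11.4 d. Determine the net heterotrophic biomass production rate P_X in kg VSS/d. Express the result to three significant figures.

Correct the yield for decay: Y_obs = Y/(1 + k_d θ_c) = 0.683 / (1 + 0.0742 × 11.4) = 0.683 / 1.846 = 0.3700.
Mass of soluble BOD₅ removed per day: Q(S₀ − S) = 151 × 2401 g/m³ = 362.6 kg/d.
Biomass produced: P_X = Y_obs·Q·ΔS = 0.3700 × 362.6 ≈ 134.2 kg VSS/d.

P_X ≈ 134 kg VSS/d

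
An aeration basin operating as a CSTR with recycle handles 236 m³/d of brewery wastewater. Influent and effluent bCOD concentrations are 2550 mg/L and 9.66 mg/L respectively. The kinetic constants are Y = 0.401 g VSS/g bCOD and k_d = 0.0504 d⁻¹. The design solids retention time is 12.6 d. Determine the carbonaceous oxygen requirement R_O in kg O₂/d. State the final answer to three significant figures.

R_O ≈ 391 kg O₂/d

Correct the yield for decay: Y_obs = Y/(1 + k_d θ_c) = 0.401 / (1 + 0.0504 × 12.6) = 0.401 / 1.635 = 0.2453.
Mass of bCOD removed per day: Q(S₀ − S) = 236 × 2540 g/m³ = 599.5 kg/d.
Biomass synthesised: P_X = Y_obs × 599.5 = 147.0 kg VSS/d.
R_O = Q·ΔS − 1.42 P_X = 599.5 − 208.8 = 390.7 kg O₂/d.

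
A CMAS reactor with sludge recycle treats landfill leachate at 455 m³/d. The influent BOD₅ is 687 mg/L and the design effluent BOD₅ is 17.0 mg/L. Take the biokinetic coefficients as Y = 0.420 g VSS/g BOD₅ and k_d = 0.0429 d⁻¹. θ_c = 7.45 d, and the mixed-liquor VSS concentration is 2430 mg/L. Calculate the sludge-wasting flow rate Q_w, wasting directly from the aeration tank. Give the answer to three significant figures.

Rearranging the biomass balance for a CMAS with decay, V = Y·Q·ΔS·θ_c / [X·(1+k_d θ_c)] = 0.420 × 455 × (687 − 17.0) × 7.45 / [2430 × (1 + 0.0429 × 7.45)] = 9.54×10^5 / 3207 = 297.5 m³.
With mixed-liquor wasting, θ_c = V/Q_w, so Q_w = V/θ_c = 297.5/7.45 = 39.93 m³/d.

Q_w ≈ 39.9 m³/d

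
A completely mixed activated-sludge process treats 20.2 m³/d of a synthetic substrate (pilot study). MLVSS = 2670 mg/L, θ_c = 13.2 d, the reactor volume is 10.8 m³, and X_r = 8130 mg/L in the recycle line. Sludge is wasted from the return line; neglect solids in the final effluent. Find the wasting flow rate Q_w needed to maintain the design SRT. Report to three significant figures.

Wasting from the return line (neglecting effluent solids): Q_w = V·X / (θ_c·X_r) = 10.80 × 2670 / (13.2 × 8130) = 0.2687 m³/d.

Q_w ≈ 0.269 m³/d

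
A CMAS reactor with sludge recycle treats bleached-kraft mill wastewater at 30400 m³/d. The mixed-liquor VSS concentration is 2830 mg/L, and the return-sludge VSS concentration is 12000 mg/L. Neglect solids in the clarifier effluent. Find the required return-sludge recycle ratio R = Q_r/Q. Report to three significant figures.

Mass balance around the secondary clarifier (neglecting effluent solids): R = X / (X_r − X) = 2830 / (12000 − 2830) = 0.3086.

R ≈ 0.309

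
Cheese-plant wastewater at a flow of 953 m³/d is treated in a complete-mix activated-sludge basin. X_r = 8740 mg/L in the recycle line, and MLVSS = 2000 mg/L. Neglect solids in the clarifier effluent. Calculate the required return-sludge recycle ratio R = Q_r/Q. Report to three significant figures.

Solids balance on the clarifier gives (1+R)X = R·X_r, so R = X/(X_r − X) = 2000 / (8740 − 2000) = 0.2967.

R ≈ 0.297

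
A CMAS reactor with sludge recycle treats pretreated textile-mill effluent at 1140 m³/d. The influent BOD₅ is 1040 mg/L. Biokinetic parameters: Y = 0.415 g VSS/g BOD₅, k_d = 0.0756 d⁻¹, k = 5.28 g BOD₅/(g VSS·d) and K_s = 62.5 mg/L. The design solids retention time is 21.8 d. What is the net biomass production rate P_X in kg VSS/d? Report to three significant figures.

P_X ≈ 185 kg VSS/d

For a completely mixed reactor with recycle the Lawrence–McCarty relation gives S = K_s·(1 + k_d·θ_c) / [θ_c·(Y·k − k_d) − 1] = 62.5 × (1 + 0.0756 × 21.8) / [21.8 × (0.415 × 5.28 − 0.0756) − 1] = 165.5 / 45.12 = 3.668 mg/L.
Observed yield with endogenous decay: Y_obs = Y / (1 + k_d·θ_c) = 0.415 / (1 + 0.0756 × 21.8) = 0.415 / 2.648 = 0.1567 g VSS/g BOD₅.
Q·(S₀ − S) = 1140 × (1040 − 3.67) × 10⁻³ = 1181 kg/d removed.
Biomass produced: P_X = Y_obs·Q·ΔS = 0.1567 × 1181 ≈ 185.1 kg VSS/d.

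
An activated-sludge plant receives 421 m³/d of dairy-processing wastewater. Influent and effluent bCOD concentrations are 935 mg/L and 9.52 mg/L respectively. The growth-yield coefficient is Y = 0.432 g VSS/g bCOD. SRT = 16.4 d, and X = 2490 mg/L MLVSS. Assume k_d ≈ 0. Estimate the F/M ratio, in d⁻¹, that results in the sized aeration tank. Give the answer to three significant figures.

With k_d = 0 the design equation reduces to V = Y Q (S₀−S) θ_c / X = 0.432 × 421 × (935 − 9.52) × 16.4 / 2490 = 1109 m³.
Food-to-microorganism ratio F/M = Q S₀ / (V X) = 421 × 935 / (1109 × 2490) = 0.1426 d⁻¹.

F/M ≈ 0.143 d⁻¹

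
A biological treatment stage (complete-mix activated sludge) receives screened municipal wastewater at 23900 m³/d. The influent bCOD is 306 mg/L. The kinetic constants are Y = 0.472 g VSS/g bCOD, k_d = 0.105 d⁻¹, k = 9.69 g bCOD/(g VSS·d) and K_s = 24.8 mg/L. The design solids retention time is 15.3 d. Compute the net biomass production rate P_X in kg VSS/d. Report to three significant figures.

P_X ≈ 1320 kg VSS/d

For a completely mixed reactor with recycle the Lawrence–McCarty relation gives S = K_s·(1 + k_d·θ_c) / [θ_c·(Y·k − k_d) − 1] = 24.8 × (1 + 0.105 × 15.3) / [15.3 × (0.472 × 9.69 − 0.105) − 1] = 64.64 / 67.37 = 0.9595 mg/L.
Correct the yield for decay: Y_obs = Y/(1 + k_d θ_c) = 0.472 / (1 + 0.105 × 15.3) = 0.472 / 2.607 = 0.1811.
Q·(S₀ − S) = 23900 × (306 − 0.959) × 10⁻³ = 7290 kg/d removed.
P_X = Y_obs · Q(S₀ − S) = 0.1811 × 7290 = 1320 kg VSS/d.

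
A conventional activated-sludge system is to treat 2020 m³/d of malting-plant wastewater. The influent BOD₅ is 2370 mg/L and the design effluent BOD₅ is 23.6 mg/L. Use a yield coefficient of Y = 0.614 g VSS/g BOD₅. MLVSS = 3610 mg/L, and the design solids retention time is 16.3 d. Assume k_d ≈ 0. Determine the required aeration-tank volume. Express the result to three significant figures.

V ≈ 13100 m³

V·X = Y·Q·ΔS·θ_c gives V = 0.614 × 2020 × (2370 − 23.6) × 16.3 / 3610 = 13140 m³.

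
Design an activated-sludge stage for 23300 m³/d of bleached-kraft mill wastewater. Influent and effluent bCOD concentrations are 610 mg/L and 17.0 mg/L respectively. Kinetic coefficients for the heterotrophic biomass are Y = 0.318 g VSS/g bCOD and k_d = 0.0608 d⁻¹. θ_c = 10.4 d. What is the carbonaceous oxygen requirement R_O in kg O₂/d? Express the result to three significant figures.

Correct the yield for decay: Y_obs = Y/(1 + k_d θ_c) = 0.318 / (1 + 0.0608 × 10.4) = 0.318 / 1.632 = 0.1948.
Substrate removed = Q·(S₀ − S) = 23300 m³/d × (610 − 17.0) g/m³ = 1.38×10^7 g/d = 13817 kg/d.
P_X = Y_obs·Q·(S₀ − S) = 0.1948 × 13817 = 2692 kg VSS/d.
Carbonaceous O₂ demand = substrate oxidised − cell-mass equivalent = 13817 − 1.42 × 2692 = 9995 kg O₂/d.

R_O ≈ 9990 kg O₂/d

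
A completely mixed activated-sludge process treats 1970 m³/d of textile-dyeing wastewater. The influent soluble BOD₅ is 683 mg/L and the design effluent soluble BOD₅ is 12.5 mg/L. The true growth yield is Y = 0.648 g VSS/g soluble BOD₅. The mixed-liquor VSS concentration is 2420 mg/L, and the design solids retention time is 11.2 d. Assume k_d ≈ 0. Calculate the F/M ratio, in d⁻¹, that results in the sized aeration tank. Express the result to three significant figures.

F/M ≈ 0.140 d⁻¹

With k_d = 0 the design equation reduces to V = Y Q (S₀−S) θ_c / X = 0.648 × 1970 × (683 − 12.5) × 11.2 / 2420 = 3961 m³.
F/M = Q·S₀ / (V·X) = 1970 × 683 / (3961 × 2420) = 0.1404 g soluble BOD₅·(g VSS·d)⁻¹.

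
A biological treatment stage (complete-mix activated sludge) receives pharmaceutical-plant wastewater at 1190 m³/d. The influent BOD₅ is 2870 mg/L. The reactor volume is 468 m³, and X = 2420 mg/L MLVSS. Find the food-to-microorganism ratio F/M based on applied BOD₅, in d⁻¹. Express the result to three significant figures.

F/M ≈ 3.02 d⁻¹

F/M = Q·S₀ / (V·X) = 1190 × 2870 / (468.0 × 2420) = 3.016 g BOD₅·(g VSS·d)⁻¹.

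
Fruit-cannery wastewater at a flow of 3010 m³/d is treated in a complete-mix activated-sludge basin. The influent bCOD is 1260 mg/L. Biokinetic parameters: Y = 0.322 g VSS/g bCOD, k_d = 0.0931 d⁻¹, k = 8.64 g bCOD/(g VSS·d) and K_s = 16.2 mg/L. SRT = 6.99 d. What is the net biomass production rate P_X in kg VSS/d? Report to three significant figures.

Effluent substrate depends only on kinetics and SRT: S = K_s(1 + k_d θ_c) / [θ_c(Yk − k_d) − 1] = 16.2 × (1 + 0.0931 × 6.99) / [6.99 × (0.322 × 8.64 − 0.0931) − 1] = 26.74 / 17.80 = 1.503 mg/L.
The observed yield is Y_obs = Y/(1 + k_d·θ_c) = 0.322 / (1 + 0.0931 × 6.99) = 0.322 / 1.651 = 0.1951 g VSS per g bCOD removed.
Substrate removed = Q·(S₀ − S) = 3010 m³/d × (1260 − 1.50) g/m³ = 3.79×10^6 g/d = 3788 kg/d.
Net biomass production P_X = Y_obs × Q·(S₀ − S) = 0.1951 × 3788 = 738.9 kg VSS/d.

P_X ≈ 739 kg VSS/d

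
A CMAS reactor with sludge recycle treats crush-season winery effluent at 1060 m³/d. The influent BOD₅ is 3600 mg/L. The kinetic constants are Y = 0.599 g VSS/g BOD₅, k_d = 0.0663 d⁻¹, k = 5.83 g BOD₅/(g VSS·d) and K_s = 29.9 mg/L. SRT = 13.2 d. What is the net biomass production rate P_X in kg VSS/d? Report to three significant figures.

From the Monod/SRT balance for a CMAS, S = K_s·(1+k_d θ_c)/[θ_c·(Y k − k_d) − 1] = 29.9 × (1 + 0.0663 × 13.2) / [13.2 × (0.599 × 5.83 − 0.0663) − 1] = 56.07 / 44.22 = 1.268 mg/L.
Y_obs = Y / (1 + k_d θ_c) = 0.599 / (1 + 0.0663 × 13.2) = 0.599 / 1.875 = 0.3194.
ΔS = 3600 − 1.27 = 3599 mg/L, so the substrate removal rate is 1060 × 3599/1000 = 3815 kg BOD₅/d.
So the net sludge growth is P_X = 0.3194 × 3815 = 1219 kg VSS/d.

P_X ≈ 1220 kg VSS/d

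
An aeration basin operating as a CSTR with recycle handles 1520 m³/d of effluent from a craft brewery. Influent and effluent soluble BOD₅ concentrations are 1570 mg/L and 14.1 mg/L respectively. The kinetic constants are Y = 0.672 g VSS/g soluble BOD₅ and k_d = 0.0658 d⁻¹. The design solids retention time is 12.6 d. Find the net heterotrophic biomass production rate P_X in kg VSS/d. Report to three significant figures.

P_X ≈ 869 kg VSS/d

Y_obs = Y / (1 + k_d θ_c) = 0.672 / (1 + 0.0658 × 12.6) = 0.672 / 1.829 = 0.3674.
Q·(S₀ − S) = 1520 × (1570 − 14.1) × 10⁻³ = 2365 kg/d removed.
Biomass produced: P_X = Y_obs·Q·ΔS = 0.3674 × 2365 ≈ 868.9 kg VSS/d.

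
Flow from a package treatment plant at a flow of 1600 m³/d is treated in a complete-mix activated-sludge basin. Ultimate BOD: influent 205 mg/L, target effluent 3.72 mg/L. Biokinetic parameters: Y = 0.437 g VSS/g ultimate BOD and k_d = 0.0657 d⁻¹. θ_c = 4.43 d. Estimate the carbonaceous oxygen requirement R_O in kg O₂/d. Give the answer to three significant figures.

Correct the yield for decay: Y_obs = Y/(1 + k_d θ_c) = 0.437 / (1 + 0.0657 × 4.43) = 0.437 / 1.291 = 0.3385.
Mass of ultimate BOD removed per day: Q(S₀ − S) = 1600 × 201.3 g/m³ = 322.0 kg/d.
Biomass synthesised: P_X = Y_obs × 322.0 = 109.0 kg VSS/d.
Carbonaceous O₂ demand = substrate oxidised − cell-mass equivalent = 322.0 − 1.42 × 109.0 = 167.3 kg O₂/d.

R_O ≈ 167 kg O₂/d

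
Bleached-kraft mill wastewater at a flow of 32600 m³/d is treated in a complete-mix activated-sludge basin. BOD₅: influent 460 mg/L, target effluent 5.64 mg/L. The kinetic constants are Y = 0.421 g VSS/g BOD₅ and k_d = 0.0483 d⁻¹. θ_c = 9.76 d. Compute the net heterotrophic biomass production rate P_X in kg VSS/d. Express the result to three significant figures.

P_X ≈ 4240 kg VSS/d

Y_obs = Y / (1 + k_d θ_c) = 0.421 / (1 + 0.0483 × 9.76) = 0.421 / 1.471 = 0.2861.
Mass of BOD₅ removed per day: Q(S₀ − S) = 32600 × 454.4 g/m³ = 14812 kg/d.
Biomass produced: P_X = Y_obs·Q·ΔS = 0.2861 × 14812 ≈ 4238 kg VSS/d.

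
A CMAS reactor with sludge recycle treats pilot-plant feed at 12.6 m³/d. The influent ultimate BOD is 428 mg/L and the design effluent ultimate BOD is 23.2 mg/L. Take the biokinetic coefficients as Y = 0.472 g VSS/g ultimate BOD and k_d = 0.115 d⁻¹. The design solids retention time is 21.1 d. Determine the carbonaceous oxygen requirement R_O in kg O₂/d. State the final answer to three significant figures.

Correct the yield for decay: Y_obs = Y/(1 + k_d θ_c) = 0.472 / (1 + 0.115 × 21.1) = 0.472 / 3.427 = 0.1377.
ΔS = 428 − 23.2 = 404.8 mg/L, so the substrate removal rate is 12.6 × 404.8/1000 = 5.100 kg ultimate BOD/d.
P_X = Y_obs·Q·(S₀ − S) = 0.1377 × 5.100 = 0.7026 kg VSS/d.
R_O = Q·ΔS − 1.42 P_X = 5.100 − 0.9977 = 4.103 kg O₂/d.

R_O ≈ 4.10 kg O₂/d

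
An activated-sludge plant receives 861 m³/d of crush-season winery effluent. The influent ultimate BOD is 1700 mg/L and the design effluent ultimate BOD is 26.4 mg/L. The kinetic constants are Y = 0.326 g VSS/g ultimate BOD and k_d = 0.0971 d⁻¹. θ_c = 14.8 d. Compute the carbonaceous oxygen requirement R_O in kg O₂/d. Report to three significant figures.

Observed yield with endogenous decay: Y_obs = Y / (1 + k_d·θ_c) = 0.326 / (1 + 0.0971 × 14.8) = 0.326 / 2.437 = 0.1338 g VSS/g ultimate BOD.
ΔS = 1700 − 26.4 = 1674 mg/L, so the substrate removal rate is 861 × 1674/1000 = 1441 kg ultimate BOD/d.
Net sludge production P_X = 0.1338 × 1441 = 192.8 kg VSS/d.
R_O = Q·(S₀ − S) − 1.42·P_X = 1441 − 1.42 × 192.8 = 1167 kg O₂/d.

R_O ≈ 1170 kg O₂/d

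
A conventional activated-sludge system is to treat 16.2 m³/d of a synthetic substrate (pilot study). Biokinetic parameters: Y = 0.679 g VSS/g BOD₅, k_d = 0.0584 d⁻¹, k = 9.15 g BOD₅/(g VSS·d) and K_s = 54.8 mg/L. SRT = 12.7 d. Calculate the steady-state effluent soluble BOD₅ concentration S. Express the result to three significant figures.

S ≈ 1.24 mg/L

From the Monod/SRT balance for a CMAS, S = K_s·(1+k_d θ_c)/[θ_c·(Y k − k_d) − 1] = 54.8 × (1 + 0.0584 × 12.7) / [12.7 × (0.679 × 9.15 − 0.0584) − 1] = 95.44 / 77.16 = 1.237 mg/L.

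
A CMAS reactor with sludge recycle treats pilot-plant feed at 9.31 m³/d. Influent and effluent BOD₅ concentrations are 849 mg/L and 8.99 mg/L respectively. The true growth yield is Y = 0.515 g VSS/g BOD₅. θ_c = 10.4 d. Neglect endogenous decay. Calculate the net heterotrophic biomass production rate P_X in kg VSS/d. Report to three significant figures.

Since k_d ≈ 0, Y_obs = Y = 0.515 g VSS/g BOD₅.
Substrate removed = Q·(S₀ − S) = 9.31 m³/d × (849 − 8.99) g/m³ = 7.82×10^3 g/d = 7.820 kg/d.
P_X = Y_obs · Q(S₀ − S) = 0.5150 × 7.820 = 4.028 kg VSS/d.

P_X ≈ 4.03 kg VSS/d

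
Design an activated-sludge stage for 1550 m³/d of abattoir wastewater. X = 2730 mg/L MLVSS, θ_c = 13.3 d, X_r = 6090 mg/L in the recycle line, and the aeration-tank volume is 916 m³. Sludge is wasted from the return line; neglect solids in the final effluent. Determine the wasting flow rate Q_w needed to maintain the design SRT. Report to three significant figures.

Q_w = (V·X)/(θ_c X_r) = 916.0 × 2730 / (13.3 × 6090) = 30.87 m³/d.

Q_w ≈ 30.9 m³/d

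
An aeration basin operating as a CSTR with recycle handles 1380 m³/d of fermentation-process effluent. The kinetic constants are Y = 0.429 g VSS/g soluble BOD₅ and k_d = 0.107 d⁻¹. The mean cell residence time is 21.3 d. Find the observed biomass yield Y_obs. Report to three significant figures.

Correct the yield for decay: Y_obs = Y/(1 + k_d θ_c) = 0.429 / (1 + 0.107 × 21.3) = 0.429 / 3.279 = 0.1308.

Y_obs ≈ 0.131 g VSS/g soluble BOD₅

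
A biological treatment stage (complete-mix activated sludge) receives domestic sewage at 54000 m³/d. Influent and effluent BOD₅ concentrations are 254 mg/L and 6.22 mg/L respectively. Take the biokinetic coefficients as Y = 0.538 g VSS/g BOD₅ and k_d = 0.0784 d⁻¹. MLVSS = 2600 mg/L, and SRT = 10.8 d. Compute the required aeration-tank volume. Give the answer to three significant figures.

V ≈ 16200 m³

From the SRT design equation V = Y Q (S₀−S) θ_c / [X (1 + k_d θ_c)] = 0.538 × 54000 × (254 − 6.22) × 10.8 / [2600 × (1 + 0.0784 × 10.8)] = 7.77×10^7 / 4801 = 16192 m³.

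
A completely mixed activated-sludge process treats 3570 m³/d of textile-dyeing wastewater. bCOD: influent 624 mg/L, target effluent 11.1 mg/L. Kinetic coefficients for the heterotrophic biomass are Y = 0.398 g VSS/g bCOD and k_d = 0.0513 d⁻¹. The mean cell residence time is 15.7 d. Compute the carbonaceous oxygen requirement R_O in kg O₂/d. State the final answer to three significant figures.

Y_obs = Y / (1 + k_d θ_c) = 0.398 / (1 + 0.0513 × 15.7) = 0.398 / 1.805 = 0.2204.
ΔS = 624 − 11.1 = 612.9 mg/L, so the substrate removal rate is 3570 × 612.9/1000 = 2188 kg bCOD/d.
P_X = Y_obs·Q·(S₀ − S) = 0.2204 × 2188 = 482.4 kg VSS/d.
R_O = Q·(S₀ − S) − 1.42·P_X = 2188 − 1.42 × 482.4 = 1503 kg O₂/d.

R_O ≈ 1500 kg O₂/d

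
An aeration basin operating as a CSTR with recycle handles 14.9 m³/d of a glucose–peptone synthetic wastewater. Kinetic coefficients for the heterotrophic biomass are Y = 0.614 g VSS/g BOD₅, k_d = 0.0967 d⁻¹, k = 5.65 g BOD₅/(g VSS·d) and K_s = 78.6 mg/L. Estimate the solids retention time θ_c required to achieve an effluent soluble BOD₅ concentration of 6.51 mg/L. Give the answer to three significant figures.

Specific growth rate at S = 6.51 mg/L: μ = YkS/(K_s+S) = 0.614·5.65·6.51/(78.6+6.51) = 0.2653 d⁻¹.
1/θ_c = 0.2653 − 0.0967 = 0.1686 d⁻¹, so θ_c = 5.929 d.

θ_c ≈ 5.93 d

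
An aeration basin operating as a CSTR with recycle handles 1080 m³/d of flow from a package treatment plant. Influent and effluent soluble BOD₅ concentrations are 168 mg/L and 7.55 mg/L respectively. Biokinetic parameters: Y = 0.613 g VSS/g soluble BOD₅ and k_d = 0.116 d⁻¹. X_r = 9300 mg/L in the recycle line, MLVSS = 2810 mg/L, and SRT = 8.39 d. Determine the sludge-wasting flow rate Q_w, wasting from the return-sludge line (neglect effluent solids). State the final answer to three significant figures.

Q_w ≈ 5.79 m³/d

Steady-state biomass mass balance: V·X·(1 + k_d·θ_c) = Y·Q·(S₀ − S)·θ_c, so V = 0.613 × 1080 × (168 − 7.55) × 8.39 / [2810 × (1 + 0.116 × 8.39)] = 8.91×10^5 / 5545 = 160.7 m³.
θ_c = V·X/(Q_w·X_r) when wasting from the recycle, so Q_w = V·X/(θ_c·X_r) = 160.7 × 2810 / (8.39 × 9300) = 5.788 m³/d.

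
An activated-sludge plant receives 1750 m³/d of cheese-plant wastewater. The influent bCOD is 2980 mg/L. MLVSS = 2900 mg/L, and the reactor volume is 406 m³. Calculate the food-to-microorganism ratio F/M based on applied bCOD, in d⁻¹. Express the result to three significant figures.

Food-to-microorganism ratio F/M = Q S₀ / (V X) = 1750 × 2980 / (406.0 × 2900) = 4.429 d⁻¹.

F/M ≈ 4.43 d⁻¹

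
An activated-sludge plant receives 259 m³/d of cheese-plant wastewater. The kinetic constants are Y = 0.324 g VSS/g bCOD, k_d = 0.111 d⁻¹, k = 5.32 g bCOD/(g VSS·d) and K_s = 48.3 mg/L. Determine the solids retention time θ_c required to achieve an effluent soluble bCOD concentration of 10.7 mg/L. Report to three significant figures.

θ_c ≈ 4.96 d

At the target effluent, Y k S/(K_s+S) = 0.324×5.32×10.7/59.00 = 0.3126 d⁻¹.
θ_c = 1/(μ − k_d) = 1/(0.3126 − 0.111) = 1/0.2016 = 4.960 d.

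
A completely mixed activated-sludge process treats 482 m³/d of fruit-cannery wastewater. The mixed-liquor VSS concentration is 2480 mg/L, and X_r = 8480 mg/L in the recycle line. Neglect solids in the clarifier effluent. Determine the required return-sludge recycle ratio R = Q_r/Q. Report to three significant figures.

Solids balance on the clarifier gives (1+R)X = R·X_r, so R = X/(X_r − X) = 2480 / (8480 − 2480) = 0.4133.

R ≈ 0.413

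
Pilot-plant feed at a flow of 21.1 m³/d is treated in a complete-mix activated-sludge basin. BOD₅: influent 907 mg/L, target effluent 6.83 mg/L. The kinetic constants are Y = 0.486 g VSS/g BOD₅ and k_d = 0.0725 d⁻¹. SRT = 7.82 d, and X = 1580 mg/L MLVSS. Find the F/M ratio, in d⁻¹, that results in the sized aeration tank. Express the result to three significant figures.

F/M ≈ 0.415 d⁻¹

Rearranging the biomass balance for a CMAS with decay, V = Y·Q·ΔS·θ_c / [X·(1+k_d θ_c)] = 0.486 × 21.1 × (907 − 6.83) × 7.82 / [1580 × (1 + 0.0725 × 7.82)] = 7.22×10^4 / 2476 = 29.16 m³.
F/M = Q·S₀ / (V·X) = 21.1 × 907 / (29.16 × 1580) = 0.4154 g BOD₅·(g VSS·d)⁻¹.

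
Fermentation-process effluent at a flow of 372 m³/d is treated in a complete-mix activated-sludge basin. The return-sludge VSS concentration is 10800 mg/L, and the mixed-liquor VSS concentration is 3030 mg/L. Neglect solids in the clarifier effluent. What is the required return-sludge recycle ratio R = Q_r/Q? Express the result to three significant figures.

R = Q_r/Q = X/(X_r − X) = 3030 / (10800 − 3030) = 0.3900.

R ≈ 0.390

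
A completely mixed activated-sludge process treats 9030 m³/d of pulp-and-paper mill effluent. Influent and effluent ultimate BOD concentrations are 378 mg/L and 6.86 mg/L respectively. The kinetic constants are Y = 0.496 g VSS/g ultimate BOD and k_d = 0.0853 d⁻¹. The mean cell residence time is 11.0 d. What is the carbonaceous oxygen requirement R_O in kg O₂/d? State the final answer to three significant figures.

R_O ≈ 2130 kg O₂/d

Observed yield with endogenous decay: Y_obs = Y / (1 + k_d·θ_c) = 0.496 / (1 + 0.0853 × 11.0) = 0.496 / 1.938 = 0.2559 g VSS/g ultimate BOD.
Q·(S₀ − S) = 9030 × (378 − 6.86) × 10⁻³ = 3351 kg/d removed.
Net sludge production P_X = 0.2559 × 3351 = 857.6 kg VSS/d.
R_O = Q·ΔS − 1.42 P_X = 3351 − 1218 = 2134 kg O₂/d.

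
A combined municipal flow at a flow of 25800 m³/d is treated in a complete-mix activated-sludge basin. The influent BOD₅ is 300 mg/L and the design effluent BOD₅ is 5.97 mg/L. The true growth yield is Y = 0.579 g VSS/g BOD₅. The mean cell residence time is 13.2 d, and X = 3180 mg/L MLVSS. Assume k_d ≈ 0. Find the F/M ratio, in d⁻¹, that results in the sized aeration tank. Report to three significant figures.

F/M ≈ 0.133 d⁻¹

V·X = Y·Q·ΔS·θ_c gives V = 0.579 × 25800 × (300 − 5.97) × 13.2 / 3180 = 18232 m³.
F/M = applied load / biomass = Q·S₀/(V·X) = 25800 × 300 / (18232 × 3180) = 0.1335 d⁻¹.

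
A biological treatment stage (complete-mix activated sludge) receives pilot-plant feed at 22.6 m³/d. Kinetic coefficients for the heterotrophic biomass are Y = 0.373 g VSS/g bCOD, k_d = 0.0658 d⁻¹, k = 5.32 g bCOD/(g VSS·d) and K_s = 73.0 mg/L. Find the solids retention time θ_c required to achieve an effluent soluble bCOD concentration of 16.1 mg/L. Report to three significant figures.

Specific growth rate at S = 16.1 mg/L: μ = YkS/(K_s+S) = 0.373·5.32·16.1/(73.0+16.1) = 0.3586 d⁻¹.
Then 1/θ_c = μ − k_d = 0.3586 − 0.0658 = 0.2928 d⁻¹, giving θ_c = 3.416 d.

θ_c ≈ 3.42 d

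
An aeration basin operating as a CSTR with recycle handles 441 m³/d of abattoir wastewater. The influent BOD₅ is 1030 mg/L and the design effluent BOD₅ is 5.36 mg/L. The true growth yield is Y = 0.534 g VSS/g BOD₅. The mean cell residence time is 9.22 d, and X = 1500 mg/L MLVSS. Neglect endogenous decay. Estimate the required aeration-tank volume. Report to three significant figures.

V ≈ 1480 m³

Biomass mass balance (decay neglected): V·X = Y·Q·(S₀ − S)·θ_c, so V = 0.534 × 441 × (1030 − 5.36) × 9.22 / 1500 = 1483 m³.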